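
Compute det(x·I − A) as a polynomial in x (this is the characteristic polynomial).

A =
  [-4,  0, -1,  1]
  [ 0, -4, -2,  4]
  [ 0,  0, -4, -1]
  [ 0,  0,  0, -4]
x^4 + 16*x^3 + 96*x^2 + 256*x + 256

Expanding det(x·I − A) (e.g. by cofactor expansion or by noting that A is similar to its Jordan form J, which has the same characteristic polynomial as A) gives
  χ_A(x) = x^4 + 16*x^3 + 96*x^2 + 256*x + 256
which factors as (x + 4)^4. The eigenvalues (with algebraic multiplicities) are λ = -4 with multiplicity 4.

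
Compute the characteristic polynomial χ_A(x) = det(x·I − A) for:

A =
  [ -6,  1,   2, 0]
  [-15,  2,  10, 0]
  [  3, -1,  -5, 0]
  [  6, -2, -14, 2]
x^4 + 7*x^3 + 9*x^2 - 27*x - 54

Expanding det(x·I − A) (e.g. by cofactor expansion or by noting that A is similar to its Jordan form J, which has the same characteristic polynomial as A) gives
  χ_A(x) = x^4 + 7*x^3 + 9*x^2 - 27*x - 54
which factors as (x - 2)*(x + 3)^3. The eigenvalues (with algebraic multiplicities) are λ = -3 with multiplicity 3, λ = 2 with multiplicity 1.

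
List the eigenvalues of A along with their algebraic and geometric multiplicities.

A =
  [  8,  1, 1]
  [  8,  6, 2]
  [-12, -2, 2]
λ = 4: alg = 1, geom = 1; λ = 6: alg = 2, geom = 1

Step 1 — factor the characteristic polynomial to read off the algebraic multiplicities:
  χ_A(x) = (x - 6)^2*(x - 4)

Step 2 — compute geometric multiplicities via the rank-nullity identity g(λ) = n − rank(A − λI):
  rank(A − (4)·I) = 2, so dim ker(A − (4)·I) = n − 2 = 1
  rank(A − (6)·I) = 2, so dim ker(A − (6)·I) = n − 2 = 1

Summary:
  λ = 4: algebraic multiplicity = 1, geometric multiplicity = 1
  λ = 6: algebraic multiplicity = 2, geometric multiplicity = 1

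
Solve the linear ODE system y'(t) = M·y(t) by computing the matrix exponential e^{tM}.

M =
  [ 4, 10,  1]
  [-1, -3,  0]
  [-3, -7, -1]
e^{tM} =
  [3*t^2/2 + 4*t + 1, 3*t^2/2 + 10*t, 3*t^2/2 + t]
  [-t^2/2 - t, -t^2/2 - 3*t + 1, -t^2/2]
  [-t^2 - 3*t, -t^2 - 7*t, -t^2 - t + 1]

Strategy: write M = P · J · P⁻¹ where J is a Jordan canonical form, so e^{tM} = P · e^{tJ} · P⁻¹, and e^{tJ} can be computed block-by-block.

M has Jordan form
J =
  [0, 1, 0]
  [0, 0, 1]
  [0, 0, 0]
(up to reordering of blocks).

Per-block formulas:
  For a 3×3 Jordan block J_3(0): exp(t · J_3(0)) = e^(0t)·(I + t·N + (t^2/2)·N^2), where N is the 3×3 nilpotent shift.

After assembling e^{tJ} and conjugating by P, we get:

e^{tM} =
  [3*t^2/2 + 4*t + 1, 3*t^2/2 + 10*t, 3*t^2/2 + t]
  [-t^2/2 - t, -t^2/2 - 3*t + 1, -t^2/2]
  [-t^2 - 3*t, -t^2 - 7*t, -t^2 - t + 1]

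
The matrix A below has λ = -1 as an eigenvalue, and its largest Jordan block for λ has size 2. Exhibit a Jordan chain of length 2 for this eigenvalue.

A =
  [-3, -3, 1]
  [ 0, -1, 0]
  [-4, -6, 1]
A Jordan chain for λ = -1 of length 2:
v_1 = (-2, 0, -4)ᵀ
v_2 = (1, 0, 0)ᵀ

Let N = A − (-1)·I. We want v_2 with N^2 v_2 = 0 but N^1 v_2 ≠ 0; then v_{j-1} := N · v_j for j = 2, …, 2.

Pick v_2 = (1, 0, 0)ᵀ.
Then v_1 = N · v_2 = (-2, 0, -4)ᵀ.

Sanity check: (A − (-1)·I) v_1 = (0, 0, 0)ᵀ = 0. ✓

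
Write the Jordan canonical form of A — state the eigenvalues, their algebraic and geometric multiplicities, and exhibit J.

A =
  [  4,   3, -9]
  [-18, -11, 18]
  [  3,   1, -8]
J_2(-5) ⊕ J_1(-5)

The characteristic polynomial is
  det(x·I − A) = x^3 + 15*x^2 + 75*x + 125 = (x + 5)^3

Eigenvalues and multiplicities (the geometric multiplicity of λ is n − rank(A − λI), which equals the number of Jordan blocks for λ):
  λ = -5: algebraic multiplicity = 3, geometric multiplicity = 2

Determining the block sizes for each eigenvalue:
  λ = -5: 2 blocks summing to 3 forces exactly one block of size 2 and the rest size 1 → block sizes [2, 1]

Assembling the blocks gives a Jordan form
J =
  [-5,  1,  0]
  [ 0, -5,  0]
  [ 0,  0, -5]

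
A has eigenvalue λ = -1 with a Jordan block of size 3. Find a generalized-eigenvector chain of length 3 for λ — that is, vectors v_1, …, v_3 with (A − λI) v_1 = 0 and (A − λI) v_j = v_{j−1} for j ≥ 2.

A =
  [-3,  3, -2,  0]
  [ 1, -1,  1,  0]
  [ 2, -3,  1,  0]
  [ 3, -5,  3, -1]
A Jordan chain for λ = -1 of length 3:
v_1 = (3, 0, -3, -5)ᵀ
v_2 = (-2, 1, 2, 3)ᵀ
v_3 = (1, 0, 0, 0)ᵀ

Let N = A − (-1)·I. We want v_3 with N^3 v_3 = 0 but N^2 v_3 ≠ 0; then v_{j-1} := N · v_j for j = 3, …, 2.

Pick v_3 = (1, 0, 0, 0)ᵀ.
Then v_2 = N · v_3 = (-2, 1, 2, 3)ᵀ.
Then v_1 = N · v_2 = (3, 0, -3, -5)ᵀ.

Sanity check: (A − (-1)·I) v_1 = (0, 0, 0, 0)ᵀ = 0. ✓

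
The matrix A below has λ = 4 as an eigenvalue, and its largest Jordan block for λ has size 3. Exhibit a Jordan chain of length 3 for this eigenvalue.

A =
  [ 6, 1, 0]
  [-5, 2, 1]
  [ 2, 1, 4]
A Jordan chain for λ = 4 of length 3:
v_1 = (-1, 2, -1)ᵀ
v_2 = (2, -5, 2)ᵀ
v_3 = (1, 0, 0)ᵀ

Let N = A − (4)·I. We want v_3 with N^3 v_3 = 0 but N^2 v_3 ≠ 0; then v_{j-1} := N · v_j for j = 3, …, 2.

Pick v_3 = (1, 0, 0)ᵀ.
Then v_2 = N · v_3 = (2, -5, 2)ᵀ.
Then v_1 = N · v_2 = (-1, 2, -1)ᵀ.

Sanity check: (A − (4)·I) v_1 = (0, 0, 0)ᵀ = 0. ✓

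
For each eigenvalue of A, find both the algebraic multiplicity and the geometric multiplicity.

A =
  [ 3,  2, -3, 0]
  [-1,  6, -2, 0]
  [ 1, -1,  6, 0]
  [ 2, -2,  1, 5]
λ = 5: alg = 4, geom = 2

Step 1 — factor the characteristic polynomial to read off the algebraic multiplicities:
  χ_A(x) = (x - 5)^4

Step 2 — compute geometric multiplicities via the rank-nullity identity g(λ) = n − rank(A − λI):
  rank(A − (5)·I) = 2, so dim ker(A − (5)·I) = n − 2 = 2

Summary:
  λ = 5: algebraic multiplicity = 4, geometric multiplicity = 2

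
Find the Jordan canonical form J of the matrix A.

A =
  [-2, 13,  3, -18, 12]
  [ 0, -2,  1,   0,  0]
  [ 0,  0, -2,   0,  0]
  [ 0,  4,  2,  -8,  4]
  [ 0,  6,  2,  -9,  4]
J_3(-2) ⊕ J_2(-2)

The characteristic polynomial is
  det(x·I − A) = x^5 + 10*x^4 + 40*x^3 + 80*x^2 + 80*x + 32 = (x + 2)^5

Eigenvalues and multiplicities (the geometric multiplicity of λ is n − rank(A − λI), which equals the number of Jordan blocks for λ):
  λ = -2: algebraic multiplicity = 5, geometric multiplicity = 2

Determining the block sizes for each eigenvalue:
  λ = -2: with am = 5 and gm = 2, the partition is not yet determined (e.g. several partitions of 5 into 2 parts exist). Let N = A − (-2)·I. Computing rank(N^1) = 3, rank(N^2) = 1, rank(N^3) = 0; the number of blocks of size ≥ j is rank(N^{j−1}) − rank(N^j), giving [2, 2, 1]. So we have 1 block(s) of size 3, 1 block(s) of size 2 → block sizes [3, 2]

Assembling the blocks gives a Jordan form
J =
  [-2,  1,  0,  0,  0]
  [ 0, -2,  1,  0,  0]
  [ 0,  0, -2,  0,  0]
  [ 0,  0,  0, -2,  1]
  [ 0,  0,  0,  0, -2]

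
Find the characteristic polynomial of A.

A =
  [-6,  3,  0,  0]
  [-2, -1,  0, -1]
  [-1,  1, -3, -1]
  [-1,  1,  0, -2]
x^4 + 12*x^3 + 54*x^2 + 108*x + 81

Expanding det(x·I − A) (e.g. by cofactor expansion or by noting that A is similar to its Jordan form J, which has the same characteristic polynomial as A) gives
  χ_A(x) = x^4 + 12*x^3 + 54*x^2 + 108*x + 81
which factors as (x + 3)^4. The eigenvalues (with algebraic multiplicities) are λ = -3 with multiplicity 4.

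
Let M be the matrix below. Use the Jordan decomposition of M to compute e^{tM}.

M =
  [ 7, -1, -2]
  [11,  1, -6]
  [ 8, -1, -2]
e^{tM} =
  [-t^2*exp(2*t) + 5*t*exp(2*t) + exp(2*t), -t^2*exp(2*t) - t*exp(2*t), 2*t^2*exp(2*t) - 2*t*exp(2*t)]
  [-2*t^2*exp(2*t) + 11*t*exp(2*t), -2*t^2*exp(2*t) - t*exp(2*t) + exp(2*t), 4*t^2*exp(2*t) - 6*t*exp(2*t)]
  [-3*t^2*exp(2*t)/2 + 8*t*exp(2*t), -3*t^2*exp(2*t)/2 - t*exp(2*t), 3*t^2*exp(2*t) - 4*t*exp(2*t) + exp(2*t)]

Strategy: write M = P · J · P⁻¹ where J is a Jordan canonical form, so e^{tM} = P · e^{tJ} · P⁻¹, and e^{tJ} can be computed block-by-block.

M has Jordan form
J =
  [2, 1, 0]
  [0, 2, 1]
  [0, 0, 2]
(up to reordering of blocks).

Per-block formulas:
  For a 3×3 Jordan block J_3(2): exp(t · J_3(2)) = e^(2t)·(I + t·N + (t^2/2)·N^2), where N is the 3×3 nilpotent shift.

After assembling e^{tJ} and conjugating by P, we get:

e^{tM} =
  [-t^2*exp(2*t) + 5*t*exp(2*t) + exp(2*t), -t^2*exp(2*t) - t*exp(2*t), 2*t^2*exp(2*t) - 2*t*exp(2*t)]
  [-2*t^2*exp(2*t) + 11*t*exp(2*t), -2*t^2*exp(2*t) - t*exp(2*t) + exp(2*t), 4*t^2*exp(2*t) - 6*t*exp(2*t)]
  [-3*t^2*exp(2*t)/2 + 8*t*exp(2*t), -3*t^2*exp(2*t)/2 - t*exp(2*t), 3*t^2*exp(2*t) - 4*t*exp(2*t) + exp(2*t)]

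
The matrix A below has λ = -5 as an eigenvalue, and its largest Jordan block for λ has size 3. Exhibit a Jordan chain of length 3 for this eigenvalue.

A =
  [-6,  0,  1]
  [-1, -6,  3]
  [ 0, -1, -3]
A Jordan chain for λ = -5 of length 3:
v_1 = (1, 2, 1)ᵀ
v_2 = (-1, -1, 0)ᵀ
v_3 = (1, 0, 0)ᵀ

Let N = A − (-5)·I. We want v_3 with N^3 v_3 = 0 but N^2 v_3 ≠ 0; then v_{j-1} := N · v_j for j = 3, …, 2.

Pick v_3 = (1, 0, 0)ᵀ.
Then v_2 = N · v_3 = (-1, -1, 0)ᵀ.
Then v_1 = N · v_2 = (1, 2, 1)ᵀ.

Sanity check: (A − (-5)·I) v_1 = (0, 0, 0)ᵀ = 0. ✓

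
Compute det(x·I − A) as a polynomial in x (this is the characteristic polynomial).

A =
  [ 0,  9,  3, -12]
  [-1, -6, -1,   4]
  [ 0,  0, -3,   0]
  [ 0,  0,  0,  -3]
x^4 + 12*x^3 + 54*x^2 + 108*x + 81

Expanding det(x·I − A) (e.g. by cofactor expansion or by noting that A is similar to its Jordan form J, which has the same characteristic polynomial as A) gives
  χ_A(x) = x^4 + 12*x^3 + 54*x^2 + 108*x + 81
which factors as (x + 3)^4. The eigenvalues (with algebraic multiplicities) are λ = -3 with multiplicity 4.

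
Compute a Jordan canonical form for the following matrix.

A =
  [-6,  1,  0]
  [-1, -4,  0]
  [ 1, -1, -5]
J_2(-5) ⊕ J_1(-5)

The characteristic polynomial is
  det(x·I − A) = x^3 + 15*x^2 + 75*x + 125 = (x + 5)^3

Eigenvalues and multiplicities (the geometric multiplicity of λ is n − rank(A − λI), which equals the number of Jordan blocks for λ):
  λ = -5: algebraic multiplicity = 3, geometric multiplicity = 2

Determining the block sizes for each eigenvalue:
  λ = -5: 2 blocks summing to 3 forces exactly one block of size 2 and the rest size 1 → block sizes [2, 1]

Assembling the blocks gives a Jordan form
J =
  [-5,  1,  0]
  [ 0, -5,  0]
  [ 0,  0, -5]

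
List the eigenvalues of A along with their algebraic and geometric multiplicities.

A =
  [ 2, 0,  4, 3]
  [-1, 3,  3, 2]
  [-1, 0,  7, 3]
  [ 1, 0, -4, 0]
λ = 3: alg = 4, geom = 2

Step 1 — factor the characteristic polynomial to read off the algebraic multiplicities:
  χ_A(x) = (x - 3)^4

Step 2 — compute geometric multiplicities via the rank-nullity identity g(λ) = n − rank(A − λI):
  rank(A − (3)·I) = 2, so dim ker(A − (3)·I) = n − 2 = 2

Summary:
  λ = 3: algebraic multiplicity = 4, geometric multiplicity = 2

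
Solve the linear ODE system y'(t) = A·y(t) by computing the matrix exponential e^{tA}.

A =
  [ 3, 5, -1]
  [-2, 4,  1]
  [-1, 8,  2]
e^{tA} =
  [-9*t^2*exp(3*t)/2 + exp(3*t), -3*t^2*exp(3*t)/2 + 5*t*exp(3*t), 3*t^2*exp(3*t) - t*exp(3*t)]
  [-3*t^2*exp(3*t)/2 - 2*t*exp(3*t), -t^2*exp(3*t)/2 + t*exp(3*t) + exp(3*t), t^2*exp(3*t) + t*exp(3*t)]
  [-15*t^2*exp(3*t)/2 - t*exp(3*t), -5*t^2*exp(3*t)/2 + 8*t*exp(3*t), 5*t^2*exp(3*t) - t*exp(3*t) + exp(3*t)]

Strategy: write A = P · J · P⁻¹ where J is a Jordan canonical form, so e^{tA} = P · e^{tJ} · P⁻¹, and e^{tJ} can be computed block-by-block.

A has Jordan form
J =
  [3, 1, 0]
  [0, 3, 1]
  [0, 0, 3]
(up to reordering of blocks).

Per-block formulas:
  For a 3×3 Jordan block J_3(3): exp(t · J_3(3)) = e^(3t)·(I + t·N + (t^2/2)·N^2), where N is the 3×3 nilpotent shift.

After assembling e^{tJ} and conjugating by P, we get:

e^{tA} =
  [-9*t^2*exp(3*t)/2 + exp(3*t), -3*t^2*exp(3*t)/2 + 5*t*exp(3*t), 3*t^2*exp(3*t) - t*exp(3*t)]
  [-3*t^2*exp(3*t)/2 - 2*t*exp(3*t), -t^2*exp(3*t)/2 + t*exp(3*t) + exp(3*t), t^2*exp(3*t) + t*exp(3*t)]
  [-15*t^2*exp(3*t)/2 - t*exp(3*t), -5*t^2*exp(3*t)/2 + 8*t*exp(3*t), 5*t^2*exp(3*t) - t*exp(3*t) + exp(3*t)]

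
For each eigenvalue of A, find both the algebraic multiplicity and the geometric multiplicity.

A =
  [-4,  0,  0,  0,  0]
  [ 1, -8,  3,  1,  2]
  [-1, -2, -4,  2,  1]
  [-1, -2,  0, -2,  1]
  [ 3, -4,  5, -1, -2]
λ = -4: alg = 5, geom = 3

Step 1 — factor the characteristic polynomial to read off the algebraic multiplicities:
  χ_A(x) = (x + 4)^5

Step 2 — compute geometric multiplicities via the rank-nullity identity g(λ) = n − rank(A − λI):
  rank(A − (-4)·I) = 2, so dim ker(A − (-4)·I) = n − 2 = 3

Summary:
  λ = -4: algebraic multiplicity = 5, geometric multiplicity = 3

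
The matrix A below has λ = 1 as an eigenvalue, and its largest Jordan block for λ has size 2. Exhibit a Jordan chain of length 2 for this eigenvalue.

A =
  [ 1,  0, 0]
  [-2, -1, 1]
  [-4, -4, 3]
A Jordan chain for λ = 1 of length 2:
v_1 = (0, -2, -4)ᵀ
v_2 = (1, 0, 0)ᵀ

Let N = A − (1)·I. We want v_2 with N^2 v_2 = 0 but N^1 v_2 ≠ 0; then v_{j-1} := N · v_j for j = 2, …, 2.

Pick v_2 = (1, 0, 0)ᵀ.
Then v_1 = N · v_2 = (0, -2, -4)ᵀ.

Sanity check: (A − (1)·I) v_1 = (0, 0, 0)ᵀ = 0. ✓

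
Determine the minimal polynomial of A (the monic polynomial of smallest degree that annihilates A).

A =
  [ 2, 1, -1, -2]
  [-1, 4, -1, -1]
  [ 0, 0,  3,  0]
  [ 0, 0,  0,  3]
x^3 - 9*x^2 + 27*x - 27

The characteristic polynomial is χ_A(x) = (x - 3)^4, so the eigenvalues are known. The minimal polynomial is
  m_A(x) = Π_λ (x − λ)^{k_λ}
where k_λ is the size of the *largest* Jordan block for λ (equivalently, the smallest k with (A − λI)^k v = 0 for every generalised eigenvector v of λ).

  λ = 3: largest Jordan block has size 3, contributing (x − 3)^3

So m_A(x) = (x - 3)^3 = x^3 - 9*x^2 + 27*x - 27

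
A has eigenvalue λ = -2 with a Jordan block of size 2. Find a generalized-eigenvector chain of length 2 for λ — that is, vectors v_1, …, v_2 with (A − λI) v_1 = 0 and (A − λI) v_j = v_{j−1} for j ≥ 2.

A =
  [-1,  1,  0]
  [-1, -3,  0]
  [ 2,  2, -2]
A Jordan chain for λ = -2 of length 2:
v_1 = (1, -1, 2)ᵀ
v_2 = (1, 0, 0)ᵀ

Let N = A − (-2)·I. We want v_2 with N^2 v_2 = 0 but N^1 v_2 ≠ 0; then v_{j-1} := N · v_j for j = 2, …, 2.

Pick v_2 = (1, 0, 0)ᵀ.
Then v_1 = N · v_2 = (1, -1, 2)ᵀ.

Sanity check: (A − (-2)·I) v_1 = (0, 0, 0)ᵀ = 0. ✓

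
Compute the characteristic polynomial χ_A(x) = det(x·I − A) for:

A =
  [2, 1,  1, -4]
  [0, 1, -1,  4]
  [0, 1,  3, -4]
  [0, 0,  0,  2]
x^4 - 8*x^3 + 24*x^2 - 32*x + 16

Expanding det(x·I − A) (e.g. by cofactor expansion or by noting that A is similar to its Jordan form J, which has the same characteristic polynomial as A) gives
  χ_A(x) = x^4 - 8*x^3 + 24*x^2 - 32*x + 16
which factors as (x - 2)^4. The eigenvalues (with algebraic multiplicities) are λ = 2 with multiplicity 4.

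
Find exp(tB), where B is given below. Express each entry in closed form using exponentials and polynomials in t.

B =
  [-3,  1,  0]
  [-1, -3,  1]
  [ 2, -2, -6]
e^{tB} =
  [t*exp(-4*t) + exp(-4*t), t^2*exp(-4*t) + t*exp(-4*t), t^2*exp(-4*t)/2]
  [-t*exp(-4*t), -t^2*exp(-4*t) + t*exp(-4*t) + exp(-4*t), -t^2*exp(-4*t)/2 + t*exp(-4*t)]
  [2*t*exp(-4*t), 2*t^2*exp(-4*t) - 2*t*exp(-4*t), t^2*exp(-4*t) - 2*t*exp(-4*t) + exp(-4*t)]

Strategy: write B = P · J · P⁻¹ where J is a Jordan canonical form, so e^{tB} = P · e^{tJ} · P⁻¹, and e^{tJ} can be computed block-by-block.

B has Jordan form
J =
  [-4,  1,  0]
  [ 0, -4,  1]
  [ 0,  0, -4]
(up to reordering of blocks).

Per-block formulas:
  For a 3×3 Jordan block J_3(-4): exp(t · J_3(-4)) = e^(-4t)·(I + t·N + (t^2/2)·N^2), where N is the 3×3 nilpotent shift.

After assembling e^{tJ} and conjugating by P, we get:

e^{tB} =
  [t*exp(-4*t) + exp(-4*t), t^2*exp(-4*t) + t*exp(-4*t), t^2*exp(-4*t)/2]
  [-t*exp(-4*t), -t^2*exp(-4*t) + t*exp(-4*t) + exp(-4*t), -t^2*exp(-4*t)/2 + t*exp(-4*t)]
  [2*t*exp(-4*t), 2*t^2*exp(-4*t) - 2*t*exp(-4*t), t^2*exp(-4*t) - 2*t*exp(-4*t) + exp(-4*t)]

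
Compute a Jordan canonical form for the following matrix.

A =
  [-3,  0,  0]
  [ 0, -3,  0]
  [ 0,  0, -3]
J_1(-3) ⊕ J_1(-3) ⊕ J_1(-3)

The characteristic polynomial is
  det(x·I − A) = x^3 + 9*x^2 + 27*x + 27 = (x + 3)^3

Eigenvalues and multiplicities (the geometric multiplicity of λ is n − rank(A − λI), which equals the number of Jordan blocks for λ):
  λ = -3: algebraic multiplicity = 3, geometric multiplicity = 3

Determining the block sizes for each eigenvalue:
  λ = -3: gm = am = 3, so every block has size 1 → block sizes [1, 1, 1]

Assembling the blocks gives a Jordan form
J =
  [-3,  0,  0]
  [ 0, -3,  0]
  [ 0,  0, -3]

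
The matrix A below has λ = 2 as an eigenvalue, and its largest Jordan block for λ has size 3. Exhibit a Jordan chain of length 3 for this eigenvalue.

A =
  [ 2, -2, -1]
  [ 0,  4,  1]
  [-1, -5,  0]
A Jordan chain for λ = 2 of length 3:
v_1 = (1, -1, 2)ᵀ
v_2 = (0, 0, -1)ᵀ
v_3 = (1, 0, 0)ᵀ

Let N = A − (2)·I. We want v_3 with N^3 v_3 = 0 but N^2 v_3 ≠ 0; then v_{j-1} := N · v_j for j = 3, …, 2.

Pick v_3 = (1, 0, 0)ᵀ.
Then v_2 = N · v_3 = (0, 0, -1)ᵀ.
Then v_1 = N · v_2 = (1, -1, 2)ᵀ.

Sanity check: (A − (2)·I) v_1 = (0, 0, 0)ᵀ = 0. ✓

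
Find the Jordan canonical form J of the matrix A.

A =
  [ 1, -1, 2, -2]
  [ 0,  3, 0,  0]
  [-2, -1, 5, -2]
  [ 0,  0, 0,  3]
J_2(3) ⊕ J_1(3) ⊕ J_1(3)

The characteristic polynomial is
  det(x·I − A) = x^4 - 12*x^3 + 54*x^2 - 108*x + 81 = (x - 3)^4

Eigenvalues and multiplicities (the geometric multiplicity of λ is n − rank(A − λI), which equals the number of Jordan blocks for λ):
  λ = 3: algebraic multiplicity = 4, geometric multiplicity = 3

Determining the block sizes for each eigenvalue:
  λ = 3: 3 blocks summing to 4 forces exactly one block of size 2 and the rest size 1 → block sizes [2, 1, 1]

Assembling the blocks gives a Jordan form
J =
  [3, 1, 0, 0]
  [0, 3, 0, 0]
  [0, 0, 3, 0]
  [0, 0, 0, 3]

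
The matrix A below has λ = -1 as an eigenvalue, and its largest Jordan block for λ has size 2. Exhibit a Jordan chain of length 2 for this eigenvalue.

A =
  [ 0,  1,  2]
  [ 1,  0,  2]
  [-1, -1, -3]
A Jordan chain for λ = -1 of length 2:
v_1 = (1, 1, -1)ᵀ
v_2 = (1, 0, 0)ᵀ

Let N = A − (-1)·I. We want v_2 with N^2 v_2 = 0 but N^1 v_2 ≠ 0; then v_{j-1} := N · v_j for j = 2, …, 2.

Pick v_2 = (1, 0, 0)ᵀ.
Then v_1 = N · v_2 = (1, 1, -1)ᵀ.

Sanity check: (A − (-1)·I) v_1 = (0, 0, 0)ᵀ = 0. ✓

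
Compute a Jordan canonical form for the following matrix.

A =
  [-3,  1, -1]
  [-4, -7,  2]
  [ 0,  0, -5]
J_2(-5) ⊕ J_1(-5)

The characteristic polynomial is
  det(x·I − A) = x^3 + 15*x^2 + 75*x + 125 = (x + 5)^3

Eigenvalues and multiplicities (the geometric multiplicity of λ is n − rank(A − λI), which equals the number of Jordan blocks for λ):
  λ = -5: algebraic multiplicity = 3, geometric multiplicity = 2

Determining the block sizes for each eigenvalue:
  λ = -5: 2 blocks summing to 3 forces exactly one block of size 2 and the rest size 1 → block sizes [2, 1]

Assembling the blocks gives a Jordan form
J =
  [-5,  1,  0]
  [ 0, -5,  0]
  [ 0,  0, -5]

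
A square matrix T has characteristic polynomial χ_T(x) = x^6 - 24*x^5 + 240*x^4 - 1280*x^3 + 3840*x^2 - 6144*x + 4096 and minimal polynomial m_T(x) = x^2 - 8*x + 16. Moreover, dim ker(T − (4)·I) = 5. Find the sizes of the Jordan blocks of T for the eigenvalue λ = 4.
Block sizes for λ = 4: [2, 1, 1, 1, 1]

Step 1 — from the characteristic polynomial, algebraic multiplicity of λ = 4 is 6. From dim ker(T − (4)·I) = 5, there are exactly 5 Jordan blocks for λ = 4.
Step 2 — from the minimal polynomial, the factor (x − 4)^2 tells us the largest block for λ = 4 has size 2.
Step 3 — with total size 6, 5 blocks, and largest block 2, the block sizes (in nonincreasing order) are [2, 1, 1, 1, 1].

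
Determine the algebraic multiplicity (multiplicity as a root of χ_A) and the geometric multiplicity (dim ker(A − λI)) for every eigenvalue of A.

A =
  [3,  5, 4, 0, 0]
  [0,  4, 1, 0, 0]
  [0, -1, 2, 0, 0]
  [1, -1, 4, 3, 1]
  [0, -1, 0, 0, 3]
λ = 3: alg = 5, geom = 2

Step 1 — factor the characteristic polynomial to read off the algebraic multiplicities:
  χ_A(x) = (x - 3)^5

Step 2 — compute geometric multiplicities via the rank-nullity identity g(λ) = n − rank(A − λI):
  rank(A − (3)·I) = 3, so dim ker(A − (3)·I) = n − 3 = 2

Summary:
  λ = 3: algebraic multiplicity = 5, geometric multiplicity = 2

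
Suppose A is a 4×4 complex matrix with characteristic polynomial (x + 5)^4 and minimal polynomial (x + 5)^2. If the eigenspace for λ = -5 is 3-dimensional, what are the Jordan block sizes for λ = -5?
Block sizes for λ = -5: [2, 1, 1]

Step 1 — from the characteristic polynomial, algebraic multiplicity of λ = -5 is 4. From dim ker(A − (-5)·I) = 3, there are exactly 3 Jordan blocks for λ = -5.
Step 2 — from the minimal polynomial, the factor (x + 5)^2 tells us the largest block for λ = -5 has size 2.
Step 3 — with total size 4, 3 blocks, and largest block 2, the block sizes (in nonincreasing order) are [2, 1, 1].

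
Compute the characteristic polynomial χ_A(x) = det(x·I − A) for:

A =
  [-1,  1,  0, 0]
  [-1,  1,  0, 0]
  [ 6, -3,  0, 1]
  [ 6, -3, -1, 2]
x^4 - 2*x^3 + x^2

Expanding det(x·I − A) (e.g. by cofactor expansion or by noting that A is similar to its Jordan form J, which has the same characteristic polynomial as A) gives
  χ_A(x) = x^4 - 2*x^3 + x^2
which factors as x^2*(x - 1)^2. The eigenvalues (with algebraic multiplicities) are λ = 0 with multiplicity 2, λ = 1 with multiplicity 2.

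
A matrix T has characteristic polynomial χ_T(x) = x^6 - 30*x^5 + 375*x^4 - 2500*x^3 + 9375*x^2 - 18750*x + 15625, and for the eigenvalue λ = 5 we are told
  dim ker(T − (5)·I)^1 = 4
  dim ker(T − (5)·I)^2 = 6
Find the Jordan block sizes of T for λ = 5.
Block sizes for λ = 5: [2, 2, 1, 1]

From the dimensions of kernels of powers, the number of Jordan blocks of size at least j is d_j − d_{j−1} where d_j = dim ker(N^j) (with d_0 = 0). Computing the differences gives [4, 2].
The number of blocks of size exactly k is (#blocks of size ≥ k) − (#blocks of size ≥ k + 1), so the partition is: 2 block(s) of size 1, 2 block(s) of size 2.
In nonincreasing order the block sizes are [2, 2, 1, 1].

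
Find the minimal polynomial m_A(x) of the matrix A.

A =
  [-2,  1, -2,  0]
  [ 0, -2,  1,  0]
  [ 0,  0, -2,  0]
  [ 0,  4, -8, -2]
x^3 + 6*x^2 + 12*x + 8

The characteristic polynomial is χ_A(x) = (x + 2)^4, so the eigenvalues are known. The minimal polynomial is
  m_A(x) = Π_λ (x − λ)^{k_λ}
where k_λ is the size of the *largest* Jordan block for λ (equivalently, the smallest k with (A − λI)^k v = 0 for every generalised eigenvector v of λ).

  λ = -2: largest Jordan block has size 3, contributing (x + 2)^3

So m_A(x) = (x + 2)^3 = x^3 + 6*x^2 + 12*x + 8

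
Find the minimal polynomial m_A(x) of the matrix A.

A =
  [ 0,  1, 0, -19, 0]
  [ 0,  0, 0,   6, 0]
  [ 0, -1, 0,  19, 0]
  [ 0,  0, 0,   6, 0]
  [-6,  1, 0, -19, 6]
x^3 - 6*x^2

The characteristic polynomial is χ_A(x) = x^3*(x - 6)^2, so the eigenvalues are known. The minimal polynomial is
  m_A(x) = Π_λ (x − λ)^{k_λ}
where k_λ is the size of the *largest* Jordan block for λ (equivalently, the smallest k with (A − λI)^k v = 0 for every generalised eigenvector v of λ).

  λ = 0: largest Jordan block has size 2, contributing (x − 0)^2
  λ = 6: largest Jordan block has size 1, contributing (x − 6)

So m_A(x) = x^2*(x - 6) = x^3 - 6*x^2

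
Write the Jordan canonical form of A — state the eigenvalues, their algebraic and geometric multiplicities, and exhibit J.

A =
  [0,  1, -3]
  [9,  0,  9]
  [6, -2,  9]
J_2(3) ⊕ J_1(3)

The characteristic polynomial is
  det(x·I − A) = x^3 - 9*x^2 + 27*x - 27 = (x - 3)^3

Eigenvalues and multiplicities (the geometric multiplicity of λ is n − rank(A − λI), which equals the number of Jordan blocks for λ):
  λ = 3: algebraic multiplicity = 3, geometric multiplicity = 2

Determining the block sizes for each eigenvalue:
  λ = 3: 2 blocks summing to 3 forces exactly one block of size 2 and the rest size 1 → block sizes [2, 1]

Assembling the blocks gives a Jordan form
J =
  [3, 1, 0]
  [0, 3, 0]
  [0, 0, 3]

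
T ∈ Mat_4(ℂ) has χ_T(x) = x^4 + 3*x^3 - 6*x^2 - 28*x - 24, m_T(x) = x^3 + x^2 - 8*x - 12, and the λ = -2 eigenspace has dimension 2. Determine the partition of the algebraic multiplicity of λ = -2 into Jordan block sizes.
Block sizes for λ = -2: [2, 1]

Step 1 — from the characteristic polynomial, algebraic multiplicity of λ = -2 is 3. From dim ker(T − (-2)·I) = 2, there are exactly 2 Jordan blocks for λ = -2.
Step 2 — from the minimal polynomial, the factor (x + 2)^2 tells us the largest block for λ = -2 has size 2.
Step 3 — with total size 3, 2 blocks, and largest block 2, the block sizes (in nonincreasing order) are [2, 1].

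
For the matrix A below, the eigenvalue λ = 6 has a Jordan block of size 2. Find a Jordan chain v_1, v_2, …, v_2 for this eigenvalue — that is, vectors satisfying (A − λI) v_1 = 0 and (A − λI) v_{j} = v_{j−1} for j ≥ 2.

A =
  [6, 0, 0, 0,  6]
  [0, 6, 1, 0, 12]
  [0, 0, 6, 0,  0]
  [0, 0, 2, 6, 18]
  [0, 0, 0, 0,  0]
A Jordan chain for λ = 6 of length 2:
v_1 = (0, 1, 0, 2, 0)ᵀ
v_2 = (0, 0, 1, 0, 0)ᵀ

Let N = A − (6)·I. We want v_2 with N^2 v_2 = 0 but N^1 v_2 ≠ 0; then v_{j-1} := N · v_j for j = 2, …, 2.

Pick v_2 = (0, 0, 1, 0, 0)ᵀ.
Then v_1 = N · v_2 = (0, 1, 0, 2, 0)ᵀ.

Sanity check: (A − (6)·I) v_1 = (0, 0, 0, 0, 0)ᵀ = 0. ✓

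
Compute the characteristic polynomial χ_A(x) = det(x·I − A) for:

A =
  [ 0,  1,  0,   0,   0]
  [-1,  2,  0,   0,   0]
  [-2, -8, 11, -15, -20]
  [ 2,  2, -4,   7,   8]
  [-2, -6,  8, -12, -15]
x^5 - 5*x^4 + 10*x^3 - 10*x^2 + 5*x - 1

Expanding det(x·I − A) (e.g. by cofactor expansion or by noting that A is similar to its Jordan form J, which has the same characteristic polynomial as A) gives
  χ_A(x) = x^5 - 5*x^4 + 10*x^3 - 10*x^2 + 5*x - 1
which factors as (x - 1)^5. The eigenvalues (with algebraic multiplicities) are λ = 1 with multiplicity 5.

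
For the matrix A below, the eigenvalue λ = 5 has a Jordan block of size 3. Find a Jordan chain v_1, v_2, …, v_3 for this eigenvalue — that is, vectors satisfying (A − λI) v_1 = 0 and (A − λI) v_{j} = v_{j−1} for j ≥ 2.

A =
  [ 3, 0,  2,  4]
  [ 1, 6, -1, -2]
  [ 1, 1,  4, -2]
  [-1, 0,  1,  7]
A Jordan chain for λ = 5 of length 3:
v_1 = (2, 0, 0, 1)ᵀ
v_2 = (-2, 1, 1, -1)ᵀ
v_3 = (1, 0, 0, 0)ᵀ

Let N = A − (5)·I. We want v_3 with N^3 v_3 = 0 but N^2 v_3 ≠ 0; then v_{j-1} := N · v_j for j = 3, …, 2.

Pick v_3 = (1, 0, 0, 0)ᵀ.
Then v_2 = N · v_3 = (-2, 1, 1, -1)ᵀ.
Then v_1 = N · v_2 = (2, 0, 0, 1)ᵀ.

Sanity check: (A − (5)·I) v_1 = (0, 0, 0, 0)ᵀ = 0. ✓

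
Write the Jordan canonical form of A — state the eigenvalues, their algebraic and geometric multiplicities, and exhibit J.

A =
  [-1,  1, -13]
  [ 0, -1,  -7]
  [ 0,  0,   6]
J_2(-1) ⊕ J_1(6)

The characteristic polynomial is
  det(x·I − A) = x^3 - 4*x^2 - 11*x - 6 = (x - 6)*(x + 1)^2

Eigenvalues and multiplicities (the geometric multiplicity of λ is n − rank(A − λI), which equals the number of Jordan blocks for λ):
  λ = -1: algebraic multiplicity = 2, geometric multiplicity = 1
  λ = 6: algebraic multiplicity = 1, geometric multiplicity = 1

Determining the block sizes for each eigenvalue:
  λ = -1: one block (gm = 1), so the single block has size am = 2 → block sizes [2]
  λ = 6: one block (gm = 1), so the single block has size am = 1 → block sizes [1]

Assembling the blocks gives a Jordan form
J =
  [-1,  1, 0]
  [ 0, -1, 0]
  [ 0,  0, 6]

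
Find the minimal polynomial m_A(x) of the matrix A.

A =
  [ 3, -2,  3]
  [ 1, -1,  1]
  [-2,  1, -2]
x^3

The characteristic polynomial is χ_A(x) = x^3, so the eigenvalues are known. The minimal polynomial is
  m_A(x) = Π_λ (x − λ)^{k_λ}
where k_λ is the size of the *largest* Jordan block for λ (equivalently, the smallest k with (A − λI)^k v = 0 for every generalised eigenvector v of λ).

  λ = 0: largest Jordan block has size 3, contributing (x − 0)^3

So m_A(x) = x^3 = x^3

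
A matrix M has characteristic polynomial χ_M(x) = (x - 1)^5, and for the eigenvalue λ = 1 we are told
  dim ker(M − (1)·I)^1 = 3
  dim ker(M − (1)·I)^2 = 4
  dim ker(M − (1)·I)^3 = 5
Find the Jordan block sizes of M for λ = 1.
Block sizes for λ = 1: [3, 1, 1]

From the dimensions of kernels of powers, the number of Jordan blocks of size at least j is d_j − d_{j−1} where d_j = dim ker(N^j) (with d_0 = 0). Computing the differences gives [3, 1, 1].
The number of blocks of size exactly k is (#blocks of size ≥ k) − (#blocks of size ≥ k + 1), so the partition is: 2 block(s) of size 1, 1 block(s) of size 3.
In nonincreasing order the block sizes are [3, 1, 1].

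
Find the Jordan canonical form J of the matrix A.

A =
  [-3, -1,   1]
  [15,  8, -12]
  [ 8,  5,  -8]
J_3(-1)

The characteristic polynomial is
  det(x·I − A) = x^3 + 3*x^2 + 3*x + 1 = (x + 1)^3

Eigenvalues and multiplicities (the geometric multiplicity of λ is n − rank(A − λI), which equals the number of Jordan blocks for λ):
  λ = -1: algebraic multiplicity = 3, geometric multiplicity = 1

Determining the block sizes for each eigenvalue:
  λ = -1: one block (gm = 1), so the single block has size am = 3 → block sizes [3]

Assembling the blocks gives a Jordan form
J =
  [-1,  1,  0]
  [ 0, -1,  1]
  [ 0,  0, -1]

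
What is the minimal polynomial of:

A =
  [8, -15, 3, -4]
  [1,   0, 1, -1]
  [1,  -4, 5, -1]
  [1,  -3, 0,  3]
x^2 - 8*x + 16

The characteristic polynomial is χ_A(x) = (x - 4)^4, so the eigenvalues are known. The minimal polynomial is
  m_A(x) = Π_λ (x − λ)^{k_λ}
where k_λ is the size of the *largest* Jordan block for λ (equivalently, the smallest k with (A − λI)^k v = 0 for every generalised eigenvector v of λ).

  λ = 4: largest Jordan block has size 2, contributing (x − 4)^2

So m_A(x) = (x - 4)^2 = x^2 - 8*x + 16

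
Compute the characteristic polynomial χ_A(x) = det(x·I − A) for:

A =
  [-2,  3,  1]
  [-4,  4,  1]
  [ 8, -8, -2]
x^3

Expanding det(x·I − A) (e.g. by cofactor expansion or by noting that A is similar to its Jordan form J, which has the same characteristic polynomial as A) gives
  χ_A(x) = x^3
which factors as x^3. The eigenvalues (with algebraic multiplicities) are λ = 0 with multiplicity 3.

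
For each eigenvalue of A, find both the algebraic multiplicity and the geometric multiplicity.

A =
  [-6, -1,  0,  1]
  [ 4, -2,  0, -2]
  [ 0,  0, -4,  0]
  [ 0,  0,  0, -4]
λ = -4: alg = 4, geom = 3

Step 1 — factor the characteristic polynomial to read off the algebraic multiplicities:
  χ_A(x) = (x + 4)^4

Step 2 — compute geometric multiplicities via the rank-nullity identity g(λ) = n − rank(A − λI):
  rank(A − (-4)·I) = 1, so dim ker(A − (-4)·I) = n − 1 = 3

Summary:
  λ = -4: algebraic multiplicity = 4, geometric multiplicity = 3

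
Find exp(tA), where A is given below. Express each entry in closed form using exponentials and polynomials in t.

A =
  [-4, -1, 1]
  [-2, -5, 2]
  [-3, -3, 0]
e^{tA} =
  [-t*exp(-3*t) + exp(-3*t), -t*exp(-3*t), t*exp(-3*t)]
  [-2*t*exp(-3*t), -2*t*exp(-3*t) + exp(-3*t), 2*t*exp(-3*t)]
  [-3*t*exp(-3*t), -3*t*exp(-3*t), 3*t*exp(-3*t) + exp(-3*t)]

Strategy: write A = P · J · P⁻¹ where J is a Jordan canonical form, so e^{tA} = P · e^{tJ} · P⁻¹, and e^{tJ} can be computed block-by-block.

A has Jordan form
J =
  [-3,  1,  0]
  [ 0, -3,  0]
  [ 0,  0, -3]
(up to reordering of blocks).

Per-block formulas:
  For a 1×1 block at λ = -3: exp(t · [-3]) = [e^(-3t)].
  For a 2×2 Jordan block J_2(-3): exp(t · J_2(-3)) = e^(-3t)·(I + t·N), where N is the 2×2 nilpotent shift.

After assembling e^{tJ} and conjugating by P, we get:

e^{tA} =
  [-t*exp(-3*t) + exp(-3*t), -t*exp(-3*t), t*exp(-3*t)]
  [-2*t*exp(-3*t), -2*t*exp(-3*t) + exp(-3*t), 2*t*exp(-3*t)]
  [-3*t*exp(-3*t), -3*t*exp(-3*t), 3*t*exp(-3*t) + exp(-3*t)]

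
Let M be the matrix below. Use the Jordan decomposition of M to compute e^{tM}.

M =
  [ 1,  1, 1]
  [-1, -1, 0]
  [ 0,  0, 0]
e^{tM} =
  [t + 1, t, t^2/2 + t]
  [-t, 1 - t, -t^2/2]
  [0, 0, 1]

Strategy: write M = P · J · P⁻¹ where J is a Jordan canonical form, so e^{tM} = P · e^{tJ} · P⁻¹, and e^{tJ} can be computed block-by-block.

M has Jordan form
J =
  [0, 1, 0]
  [0, 0, 1]
  [0, 0, 0]
(up to reordering of blocks).

Per-block formulas:
  For a 3×3 Jordan block J_3(0): exp(t · J_3(0)) = e^(0t)·(I + t·N + (t^2/2)·N^2), where N is the 3×3 nilpotent shift.

After assembling e^{tJ} and conjugating by P, we get:

e^{tM} =
  [t + 1, t, t^2/2 + t]
  [-t, 1 - t, -t^2/2]
  [0, 0, 1]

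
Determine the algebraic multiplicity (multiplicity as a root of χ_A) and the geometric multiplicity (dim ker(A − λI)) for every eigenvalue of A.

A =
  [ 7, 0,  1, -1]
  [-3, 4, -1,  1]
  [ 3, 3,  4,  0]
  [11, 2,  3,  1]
λ = 4: alg = 4, geom = 2

Step 1 — factor the characteristic polynomial to read off the algebraic multiplicities:
  χ_A(x) = (x - 4)^4

Step 2 — compute geometric multiplicities via the rank-nullity identity g(λ) = n − rank(A − λI):
  rank(A − (4)·I) = 2, so dim ker(A − (4)·I) = n − 2 = 2

Summary:
  λ = 4: algebraic multiplicity = 4, geometric multiplicity = 2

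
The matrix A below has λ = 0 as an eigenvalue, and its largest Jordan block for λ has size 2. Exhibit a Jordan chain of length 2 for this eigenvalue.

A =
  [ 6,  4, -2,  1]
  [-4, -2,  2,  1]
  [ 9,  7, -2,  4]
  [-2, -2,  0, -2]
A Jordan chain for λ = 0 of length 2:
v_1 = (6, -4, 9, -2)ᵀ
v_2 = (1, 0, 0, 0)ᵀ

Let N = A − (0)·I. We want v_2 with N^2 v_2 = 0 but N^1 v_2 ≠ 0; then v_{j-1} := N · v_j for j = 2, …, 2.

Pick v_2 = (1, 0, 0, 0)ᵀ.
Then v_1 = N · v_2 = (6, -4, 9, -2)ᵀ.

Sanity check: (A − (0)·I) v_1 = (0, 0, 0, 0)ᵀ = 0. ✓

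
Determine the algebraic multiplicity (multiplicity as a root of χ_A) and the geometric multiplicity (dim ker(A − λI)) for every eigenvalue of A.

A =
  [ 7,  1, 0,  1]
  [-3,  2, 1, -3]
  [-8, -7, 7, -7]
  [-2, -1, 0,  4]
λ = 5: alg = 4, geom = 2

Step 1 — factor the characteristic polynomial to read off the algebraic multiplicities:
  χ_A(x) = (x - 5)^4

Step 2 — compute geometric multiplicities via the rank-nullity identity g(λ) = n − rank(A − λI):
  rank(A − (5)·I) = 2, so dim ker(A − (5)·I) = n − 2 = 2

Summary:
  λ = 5: algebraic multiplicity = 4, geometric multiplicity = 2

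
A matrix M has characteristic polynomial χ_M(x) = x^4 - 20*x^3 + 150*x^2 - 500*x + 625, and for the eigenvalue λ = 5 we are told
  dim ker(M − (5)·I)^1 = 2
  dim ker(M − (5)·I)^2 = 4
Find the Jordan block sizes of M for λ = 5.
Block sizes for λ = 5: [2, 2]

From the dimensions of kernels of powers, the number of Jordan blocks of size at least j is d_j − d_{j−1} where d_j = dim ker(N^j) (with d_0 = 0). Computing the differences gives [2, 2].
The number of blocks of size exactly k is (#blocks of size ≥ k) − (#blocks of size ≥ k + 1), so the partition is: 2 block(s) of size 2.
In nonincreasing order the block sizes are [2, 2].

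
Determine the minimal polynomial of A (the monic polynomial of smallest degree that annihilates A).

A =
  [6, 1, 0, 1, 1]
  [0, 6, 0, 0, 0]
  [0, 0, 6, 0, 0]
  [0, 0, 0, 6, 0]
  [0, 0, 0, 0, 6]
x^2 - 12*x + 36

The characteristic polynomial is χ_A(x) = (x - 6)^5, so the eigenvalues are known. The minimal polynomial is
  m_A(x) = Π_λ (x − λ)^{k_λ}
where k_λ is the size of the *largest* Jordan block for λ (equivalently, the smallest k with (A − λI)^k v = 0 for every generalised eigenvector v of λ).

  λ = 6: largest Jordan block has size 2, contributing (x − 6)^2

So m_A(x) = (x - 6)^2 = x^2 - 12*x + 36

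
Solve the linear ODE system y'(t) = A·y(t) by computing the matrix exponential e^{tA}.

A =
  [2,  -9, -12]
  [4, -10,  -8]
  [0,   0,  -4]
e^{tA} =
  [6*t*exp(-4*t) + exp(-4*t), -9*t*exp(-4*t), -12*t*exp(-4*t)]
  [4*t*exp(-4*t), -6*t*exp(-4*t) + exp(-4*t), -8*t*exp(-4*t)]
  [0, 0, exp(-4*t)]

Strategy: write A = P · J · P⁻¹ where J is a Jordan canonical form, so e^{tA} = P · e^{tJ} · P⁻¹, and e^{tJ} can be computed block-by-block.

A has Jordan form
J =
  [-4,  1,  0]
  [ 0, -4,  0]
  [ 0,  0, -4]
(up to reordering of blocks).

Per-block formulas:
  For a 2×2 Jordan block J_2(-4): exp(t · J_2(-4)) = e^(-4t)·(I + t·N), where N is the 2×2 nilpotent shift.
  For a 1×1 block at λ = -4: exp(t · [-4]) = [e^(-4t)].

After assembling e^{tJ} and conjugating by P, we get:

e^{tA} =
  [6*t*exp(-4*t) + exp(-4*t), -9*t*exp(-4*t), -12*t*exp(-4*t)]
  [4*t*exp(-4*t), -6*t*exp(-4*t) + exp(-4*t), -8*t*exp(-4*t)]
  [0, 0, exp(-4*t)]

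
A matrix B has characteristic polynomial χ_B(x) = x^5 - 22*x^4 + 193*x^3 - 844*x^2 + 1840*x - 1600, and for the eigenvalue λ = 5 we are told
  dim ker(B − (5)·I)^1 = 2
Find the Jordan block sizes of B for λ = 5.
Block sizes for λ = 5: [1, 1]

From the dimensions of kernels of powers, the number of Jordan blocks of size at least j is d_j − d_{j−1} where d_j = dim ker(N^j) (with d_0 = 0). Computing the differences gives [2].
The number of blocks of size exactly k is (#blocks of size ≥ k) − (#blocks of size ≥ k + 1), so the partition is: 2 block(s) of size 1.
In nonincreasing order the block sizes are [1, 1].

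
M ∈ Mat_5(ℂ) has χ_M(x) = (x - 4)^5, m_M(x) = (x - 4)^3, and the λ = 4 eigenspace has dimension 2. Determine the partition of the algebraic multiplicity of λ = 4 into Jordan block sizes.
Block sizes for λ = 4: [3, 2]

Step 1 — from the characteristic polynomial, algebraic multiplicity of λ = 4 is 5. From dim ker(M − (4)·I) = 2, there are exactly 2 Jordan blocks for λ = 4.
Step 2 — from the minimal polynomial, the factor (x − 4)^3 tells us the largest block for λ = 4 has size 3.
Step 3 — with total size 5, 2 blocks, and largest block 3, the block sizes (in nonincreasing order) are [3, 2].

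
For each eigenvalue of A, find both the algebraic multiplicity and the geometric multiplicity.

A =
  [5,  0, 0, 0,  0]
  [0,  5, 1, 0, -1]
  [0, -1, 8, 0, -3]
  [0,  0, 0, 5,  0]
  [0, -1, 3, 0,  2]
λ = 5: alg = 5, geom = 3

Step 1 — factor the characteristic polynomial to read off the algebraic multiplicities:
  χ_A(x) = (x - 5)^5

Step 2 — compute geometric multiplicities via the rank-nullity identity g(λ) = n − rank(A − λI):
  rank(A − (5)·I) = 2, so dim ker(A − (5)·I) = n − 2 = 3

Summary:
  λ = 5: algebraic multiplicity = 5, geometric multiplicity = 3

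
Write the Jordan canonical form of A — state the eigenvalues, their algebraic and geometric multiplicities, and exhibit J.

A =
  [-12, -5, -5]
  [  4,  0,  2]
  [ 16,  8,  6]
J_2(-2) ⊕ J_1(-2)

The characteristic polynomial is
  det(x·I − A) = x^3 + 6*x^2 + 12*x + 8 = (x + 2)^3

Eigenvalues and multiplicities (the geometric multiplicity of λ is n − rank(A − λI), which equals the number of Jordan blocks for λ):
  λ = -2: algebraic multiplicity = 3, geometric multiplicity = 2

Determining the block sizes for each eigenvalue:
  λ = -2: 2 blocks summing to 3 forces exactly one block of size 2 and the rest size 1 → block sizes [2, 1]

Assembling the blocks gives a Jordan form
J =
  [-2,  1,  0]
  [ 0, -2,  0]
  [ 0,  0, -2]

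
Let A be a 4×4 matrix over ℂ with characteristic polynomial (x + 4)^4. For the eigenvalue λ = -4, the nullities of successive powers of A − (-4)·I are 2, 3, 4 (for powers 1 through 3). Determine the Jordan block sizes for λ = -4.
Block sizes for λ = -4: [3, 1]

From the dimensions of kernels of powers, the number of Jordan blocks of size at least j is d_j − d_{j−1} where d_j = dim ker(N^j) (with d_0 = 0). Computing the differences gives [2, 1, 1].
The number of blocks of size exactly k is (#blocks of size ≥ k) − (#blocks of size ≥ k + 1), so the partition is: 1 block(s) of size 1, 1 block(s) of size 3.
In nonincreasing order the block sizes are [3, 1].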